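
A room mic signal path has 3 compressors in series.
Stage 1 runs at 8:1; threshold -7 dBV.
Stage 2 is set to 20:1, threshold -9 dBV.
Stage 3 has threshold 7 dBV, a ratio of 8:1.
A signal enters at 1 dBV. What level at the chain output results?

Stage 1: 8 dB above -7 dBV, reduced 8:1 to 1 dB above → -6 dBV.
Stage 2: overshoot 3 dB → 3/20 = 0.15 dB → -8.85 dBV.
Stage 3: below threshold (-8.85 ≤ 7); passes unchanged; output -8.85 dBV.

-8.85 dBV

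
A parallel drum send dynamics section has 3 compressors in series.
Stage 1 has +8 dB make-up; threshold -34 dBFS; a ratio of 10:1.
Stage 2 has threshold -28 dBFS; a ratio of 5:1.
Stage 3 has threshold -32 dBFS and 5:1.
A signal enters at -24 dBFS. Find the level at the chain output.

Stage 1: 10 dB above -34 dBFS, reduced 10:1 to 1 dB above → -33 dBFS; +8 dB make-up → -25 dBFS.
Stage 2: overshoot 3 dB → 3/5 = 0.6 dB → -27.4 dBFS.
Stage 3: 4.6 dB above -32 dBFS, reduced 5:1 to 0.92 dB above → -31.08 dBFS.

-31.08 dBFS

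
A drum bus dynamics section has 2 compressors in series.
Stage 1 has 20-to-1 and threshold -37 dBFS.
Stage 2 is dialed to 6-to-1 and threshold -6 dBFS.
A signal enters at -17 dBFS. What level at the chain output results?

-36 dBFS

Stage 1: -17 dBFS is 20 dB over -37 dBFS; at 20:1 that becomes 1 dB over, giving -36 dBFS.
Stage 2: below threshold (-36 ≤ -6); passes unchanged; output -36 dBFS.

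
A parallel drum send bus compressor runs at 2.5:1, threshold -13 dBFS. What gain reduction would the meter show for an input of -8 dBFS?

-8 dBFS exceeds the threshold by 5 dB.
After 2.5:1 compression the overshoot becomes 5/2.5 = 2 dB.
GR = overshoot in − overshoot out = 5 − 2 = 3 dB.

3 dB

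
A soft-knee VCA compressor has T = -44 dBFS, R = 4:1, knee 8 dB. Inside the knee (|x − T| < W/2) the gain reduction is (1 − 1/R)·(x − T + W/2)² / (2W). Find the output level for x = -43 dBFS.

x − T + W/2 = -43 − (-44) + 4 = 5.
GR = (1 − 1/4) × 5² / 16 = 0.75 × 25 / 16 = 1.171875 dB.
Output = -43 − 1.171875 = -44.171875 dBFS.

-44.171875 dBFS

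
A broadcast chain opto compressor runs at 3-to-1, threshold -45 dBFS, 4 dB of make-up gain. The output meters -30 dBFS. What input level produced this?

Stripping the +4 dB make-up gives -34 dBFS at the gain stage.
Post-compression overshoot = -34 − (-45) = 11 dB.
Before 3:1 compression the overshoot was 11 × 3 = 33 dB, so input = -45 + 33 = -12 dBFS.

-12 dBFS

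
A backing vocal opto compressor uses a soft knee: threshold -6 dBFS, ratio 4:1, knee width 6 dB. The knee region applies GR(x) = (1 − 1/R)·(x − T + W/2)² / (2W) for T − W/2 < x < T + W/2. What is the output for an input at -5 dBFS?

-6 dBFS

x − T + W/2 = -5 − (-6) + 3 = 4.
GR = (1 − 1/4) × 4² / 12 = 0.75 × 16 / 12 = 1 dB.
Output = -5 − 1 = -6 dBFS.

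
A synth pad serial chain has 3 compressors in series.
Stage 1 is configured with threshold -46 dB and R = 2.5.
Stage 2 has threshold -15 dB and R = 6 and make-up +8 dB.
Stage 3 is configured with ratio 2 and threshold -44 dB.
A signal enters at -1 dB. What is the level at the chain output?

Stage 1: overshoot 45 dB → 45/2.5 = 18 dB → -28 dB.
Stage 2: -28 dB ≤ -15 dB, so stage 2 doesn't engage; make-up brings it to -20 dB.
Stage 3: -20 dB is 24 dB over -44 dB; at 2:1 that becomes 12 dB over, giving -32 dB.

-32 dB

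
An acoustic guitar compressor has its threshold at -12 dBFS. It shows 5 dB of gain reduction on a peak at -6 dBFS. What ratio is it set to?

6:1

Input overshoot = -6 − (-12) = 6 dB.
Output overshoot = 6 − 5 = 1 dB.
Ratio = input overshoot / output overshoot = 6 / 1 = 6.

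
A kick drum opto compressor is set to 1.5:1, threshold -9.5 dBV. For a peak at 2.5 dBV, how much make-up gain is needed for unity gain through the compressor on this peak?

Without make-up, output = threshold + overshoot/1.5 = -9.5 + 8 = -1.5 dBV.
Gap to target: 4 dB.

4 dB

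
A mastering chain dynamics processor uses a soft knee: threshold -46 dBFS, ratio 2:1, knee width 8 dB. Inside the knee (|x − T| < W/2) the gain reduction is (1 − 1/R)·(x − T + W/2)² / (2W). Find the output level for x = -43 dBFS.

-44.53125 dBFS

x − T + W/2 = -43 − (-46) + 4 = 7.
GR = (1 − 1/2) × 7² / 16 = 0.5 × 49 / 16 = 1.53125 dB.
Output = -43 − 1.53125 = -44.53125 dBFS.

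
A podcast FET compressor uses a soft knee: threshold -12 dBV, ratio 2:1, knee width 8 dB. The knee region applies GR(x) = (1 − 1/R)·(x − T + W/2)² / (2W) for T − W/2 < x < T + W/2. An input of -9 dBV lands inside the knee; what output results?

x − T + W/2 = -9 − (-12) + 4 = 7.
GR = (1 − 1/2) × 7² / 16 = 0.5 × 49 / 16 = 1.53125 dB.
Output = -9 − 1.53125 = -10.53125 dBV.

-10.53125 dBV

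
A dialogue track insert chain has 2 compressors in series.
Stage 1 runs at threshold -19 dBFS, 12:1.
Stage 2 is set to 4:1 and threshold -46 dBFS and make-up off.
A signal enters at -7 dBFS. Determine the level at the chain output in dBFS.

-39 dBFS

Stage 1: -7 dBFS is 12 dB over -19 dBFS; at 12:1 that becomes 1 dB over, giving -18 dBFS.
Stage 2: 28 dB above -46 dBFS, reduced 4:1 to 7 dB above → -39 dBFS.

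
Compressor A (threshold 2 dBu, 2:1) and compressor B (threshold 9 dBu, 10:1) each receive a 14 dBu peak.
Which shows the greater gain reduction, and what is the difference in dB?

A, by 1.5 dB

A: overshoot 12 dB → output overshoot 6 dB → GR 6 dB.
B: overshoot 5 dB → output overshoot 0.5 dB → GR 4.5 dB.
A reduces 1.5 dB more.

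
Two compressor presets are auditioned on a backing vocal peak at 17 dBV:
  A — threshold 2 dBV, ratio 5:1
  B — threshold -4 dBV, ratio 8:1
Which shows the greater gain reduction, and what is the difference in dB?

B, by 6.375 dB

A: 15 dB over, compressed to 3 dB over, so 12 dB of GR.
B: 21 dB over, compressed to 2.625 dB over, so 18.375 dB of GR.
B applies 6.375 dB more gain reduction.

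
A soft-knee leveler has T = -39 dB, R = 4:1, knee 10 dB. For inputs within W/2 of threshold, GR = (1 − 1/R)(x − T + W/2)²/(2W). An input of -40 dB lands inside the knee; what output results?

-40.6 dB

x − T + W/2 = -40 − (-39) + 5 = 4.
GR = (1 − 1/4) × 4² / 20 = 0.75 × 16 / 20 = 0.6 dB.
Output = -40 − 0.6 = -40.6 dB.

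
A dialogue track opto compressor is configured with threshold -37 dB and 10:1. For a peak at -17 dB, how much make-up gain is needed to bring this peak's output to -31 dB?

Overshoot 20 dB → 20/10 = 2 dB after compression, so the compressed level is -37 + 2 = -35 dB.
Make-up = target − compressed = -31 − (-35) = 4 dB.

4 dB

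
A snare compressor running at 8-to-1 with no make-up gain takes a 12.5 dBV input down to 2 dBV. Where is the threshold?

0.5 dBV

Input is 12 dB above T (since output overshoot × R = input overshoot: (2 − T)·8 = 12.5 − T gives T = 0.5 dBV).
Check: 0.5 + (12.5 − 0.5)/8 = 0.5 + 1.5 = 2 dBV. ✓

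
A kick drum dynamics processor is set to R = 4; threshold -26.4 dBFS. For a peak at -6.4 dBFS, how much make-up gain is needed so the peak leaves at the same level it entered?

15 dB

Overshoot 20 dB → 20/4 = 5 dB after compression, so the compressed level is -26.4 + 5 = -21.4 dBFS.
Make-up = target − compressed = -6.4 − (-21.4) = 15 dB.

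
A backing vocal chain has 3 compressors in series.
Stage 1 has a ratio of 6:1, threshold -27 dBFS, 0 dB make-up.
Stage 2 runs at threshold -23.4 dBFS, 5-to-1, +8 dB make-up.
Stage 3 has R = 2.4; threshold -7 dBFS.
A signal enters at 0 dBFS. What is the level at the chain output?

-15.22 dBFS

Stage 1: 27 dB above -27 dBFS, reduced 6:1 to 4.5 dB above → -22.5 dBFS.
Stage 2: 0.9 dB above -23.4 dBFS, reduced 5:1 to 0.18 dB above → -23.22 dBFS; +8 dB make-up → -15.22 dBFS.
Stage 3: -15.22 dBFS ≤ -7 dBFS, so stage 3 doesn't engage; output -15.22 dBFS.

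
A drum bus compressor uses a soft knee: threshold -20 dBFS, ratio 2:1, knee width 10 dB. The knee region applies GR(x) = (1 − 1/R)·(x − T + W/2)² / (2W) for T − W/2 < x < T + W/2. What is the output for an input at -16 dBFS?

-18.025 dBFS

x − T + W/2 = -16 − (-20) + 5 = 9.
GR = (1 − 1/2) × 9² / 20 = 0.5 × 81 / 20 = 2.025 dB.
Output = -16 − 2.025 = -18.025 dBFS.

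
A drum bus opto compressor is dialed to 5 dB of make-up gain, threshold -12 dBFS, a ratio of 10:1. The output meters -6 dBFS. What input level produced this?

Remove make-up: -6 − 5 = -11 dBFS.
The compressed level sits -11 − (-12) = 1 dB over threshold.
Undo the ratio: input overshoot = 1 × 10 = 10 dB, giving input = -2 dBFS.

-2 dBFS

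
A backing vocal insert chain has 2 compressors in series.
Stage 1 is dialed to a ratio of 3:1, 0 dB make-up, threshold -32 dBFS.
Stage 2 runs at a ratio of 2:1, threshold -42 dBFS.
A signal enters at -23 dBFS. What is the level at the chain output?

-35.5 dBFS

Stage 1: 9 dB above -32 dBFS, reduced 3:1 to 3 dB above → -29 dBFS.
Stage 2: -29 dBFS is 13 dB over -42 dBFS; at 2:1 that becomes 6.5 dB over, giving -35.5 dBFS.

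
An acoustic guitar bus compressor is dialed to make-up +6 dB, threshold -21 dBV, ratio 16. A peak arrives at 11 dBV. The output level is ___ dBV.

-13 dBV

Overshoot: 11 − (-21) = 32 dB.
At 16:1 the overshoot is divided by 16, leaving 2 dB above threshold.
Output = -21 + 2 = -19 dBV; make-up adds 6 dB, giving -13 dBV.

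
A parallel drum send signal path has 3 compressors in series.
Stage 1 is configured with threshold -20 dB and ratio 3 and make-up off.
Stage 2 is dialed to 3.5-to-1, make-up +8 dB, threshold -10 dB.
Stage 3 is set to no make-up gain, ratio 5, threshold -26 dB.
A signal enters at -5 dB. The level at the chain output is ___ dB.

Stage 1: 15 dB above -20 dB, reduced 3:1 to 5 dB above → -15 dB.
Stage 2: -15 dB is at or below the -10 dB threshold — no compression; make-up brings it to -7 dB.
Stage 3: 19 dB above -26 dB, reduced 5:1 to 3.8 dB above → -22.2 dB.

-22.2 dB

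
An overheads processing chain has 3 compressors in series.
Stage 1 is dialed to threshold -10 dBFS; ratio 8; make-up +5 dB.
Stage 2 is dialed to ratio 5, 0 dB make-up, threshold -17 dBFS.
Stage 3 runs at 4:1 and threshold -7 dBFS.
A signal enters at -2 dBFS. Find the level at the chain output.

Stage 1: overshoot 8 dB → 8/8 = 1 dB → -9 dBFS; +5 dB make-up → -4 dBFS.
Stage 2: overshoot 13 dB → 13/5 = 2.6 dB → -14.4 dBFS.
Stage 3: -14.4 dBFS ≤ -7 dBFS, so stage 3 doesn't engage; output -14.4 dBFS.

-14.4 dBFS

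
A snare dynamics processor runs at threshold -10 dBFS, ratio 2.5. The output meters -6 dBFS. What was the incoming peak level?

Post-compression overshoot = -6 − (-10) = 4 dB.
Before 2.5:1 compression the overshoot was 4 × 2.5 = 10 dB, so input = -10 + 10 = 0 dBFS.

0 dBFS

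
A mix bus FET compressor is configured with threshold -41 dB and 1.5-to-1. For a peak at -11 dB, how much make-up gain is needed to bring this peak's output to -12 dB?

Overshoot 30 dB → 30/1.5 = 20 dB after compression, so the compressed level is -41 + 20 = -21 dB.
Make-up = target − compressed = -12 − (-21) = 9 dB.

9 dB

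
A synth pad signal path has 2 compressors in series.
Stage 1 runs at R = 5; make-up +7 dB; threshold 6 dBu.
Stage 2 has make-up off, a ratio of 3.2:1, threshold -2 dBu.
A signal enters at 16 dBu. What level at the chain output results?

Stage 1: 10 dB above 6 dBu, reduced 5:1 to 2 dB above → 8 dBu; +7 dB make-up → 15 dBu.
Stage 2: overshoot 17 dB → 17/3.2 = 5.3125 dB → 3.3125 dBu.

3.3125 dBu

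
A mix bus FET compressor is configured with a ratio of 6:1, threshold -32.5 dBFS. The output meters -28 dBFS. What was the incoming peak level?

-5.5 dBFS

The compressed level sits -28 − (-32.5) = 4.5 dB over threshold.
Before 6:1 compression the overshoot was 4.5 × 6 = 27 dB, so input = -32.5 + 27 = -5.5 dBFS.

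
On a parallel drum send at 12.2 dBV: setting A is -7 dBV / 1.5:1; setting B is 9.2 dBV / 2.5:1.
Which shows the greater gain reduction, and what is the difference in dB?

A, by 4.6 dB

A: overshoot 19.2 dB → output overshoot 12.8 dB → GR 6.4 dB.
B: overshoot 3 dB → output overshoot 1.2 dB → GR 1.8 dB.
A applies 4.6 dB more gain reduction.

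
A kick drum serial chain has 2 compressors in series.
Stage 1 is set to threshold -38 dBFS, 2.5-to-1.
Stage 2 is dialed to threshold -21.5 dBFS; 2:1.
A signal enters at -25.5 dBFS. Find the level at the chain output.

-33 dBFS

Stage 1: overshoot 12.5 dB → 12.5/2.5 = 5 dB → -33 dBFS.
Stage 2: below threshold (-33 ≤ -21.5); passes unchanged; output -33 dBFS.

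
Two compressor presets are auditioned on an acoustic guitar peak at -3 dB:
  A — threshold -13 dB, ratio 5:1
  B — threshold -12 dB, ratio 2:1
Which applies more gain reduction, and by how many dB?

A: overshoot 10 dB → output overshoot 2 dB → GR 8 dB.
B: overshoot 9 dB → output overshoot 4.5 dB → GR 4.5 dB.
A applies 3.5 dB more gain reduction.

A, by 3.5 dB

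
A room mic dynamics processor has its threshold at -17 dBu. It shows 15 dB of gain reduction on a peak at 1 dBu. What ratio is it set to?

Input overshoot = 1 − (-17) = 18 dB.
Output overshoot = 18 − 15 = 3 dB.
Ratio = input overshoot / output overshoot = 18 / 3 = 6.

6:1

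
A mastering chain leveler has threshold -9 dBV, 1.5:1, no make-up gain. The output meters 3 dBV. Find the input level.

That's 12 dB above the -9 dBV threshold.
Input overshoot = R × output overshoot = 18 dB → input = -9 + 18 = 9 dBV.

9 dBV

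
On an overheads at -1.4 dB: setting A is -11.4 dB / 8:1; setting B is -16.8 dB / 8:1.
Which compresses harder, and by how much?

B, by 4.725 dB

A: GR = 10 − 10/8 = 8.75 dB.
B: GR = 15.4 − 15.4/8 = 13.475 dB.
Difference: 4.725 dB in favour of B.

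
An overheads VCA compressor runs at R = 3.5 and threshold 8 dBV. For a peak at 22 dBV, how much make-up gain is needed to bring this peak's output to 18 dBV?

6 dB

The peak compresses to 8 + 14/3.5 = 12 dBV.
To reach 18 dBV requires 18 − 12 = 6 dB of make-up.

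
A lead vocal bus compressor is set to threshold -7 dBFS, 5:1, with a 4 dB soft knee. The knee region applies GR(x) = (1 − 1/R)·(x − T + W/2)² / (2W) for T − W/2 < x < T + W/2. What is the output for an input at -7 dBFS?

x − T + W/2 = -7 − (-7) + 2 = 2.
GR = (1 − 1/5) × 2² / 8 = 0.8 × 4 / 8 = 0.4 dB.
Output = -7 − 0.4 = -7.4 dBFS.

-7.4 dBFS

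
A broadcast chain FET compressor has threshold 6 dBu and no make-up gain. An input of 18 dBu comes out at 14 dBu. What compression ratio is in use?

1.5:1

Input overshoot = 18 − 6 = 12 dB; output overshoot = 14 − 6 = 8 dB.
Ratio = 12 / 8 = 1.5.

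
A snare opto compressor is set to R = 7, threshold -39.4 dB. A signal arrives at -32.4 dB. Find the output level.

Overshoot: -32.4 − (-39.4) = 7 dB.
The 7 dB excess becomes 1 dB after 7:1 reduction.
Output = -39.4 + 1 = -38.4 dB.

-38.4 dB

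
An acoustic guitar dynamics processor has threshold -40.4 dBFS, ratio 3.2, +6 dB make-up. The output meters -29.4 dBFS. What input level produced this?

-24.4 dBFS

Remove make-up: -29.4 − 6 = -35.4 dBFS.
Post-compression overshoot = -35.4 − (-40.4) = 5 dB.
Undo the ratio: input overshoot = 5 × 3.2 = 16 dB, giving input = -24.4 dBFS.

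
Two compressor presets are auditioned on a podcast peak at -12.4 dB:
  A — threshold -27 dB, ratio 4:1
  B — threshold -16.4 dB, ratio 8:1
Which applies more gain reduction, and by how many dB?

A: GR = 14.6 − 14.6/4 = 10.95 dB.
B: GR = 4 − 4/8 = 3.5 dB.
A applies 7.45 dB more gain reduction.

A, by 7.45 dB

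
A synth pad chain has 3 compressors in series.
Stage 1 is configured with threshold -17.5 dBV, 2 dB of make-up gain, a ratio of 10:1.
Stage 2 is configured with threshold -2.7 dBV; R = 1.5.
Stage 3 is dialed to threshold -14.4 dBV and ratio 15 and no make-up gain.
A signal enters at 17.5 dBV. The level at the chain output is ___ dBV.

Stage 1: overshoot 35 dB → 35/10 = 3.5 dB → -14 dBV; +2 dB make-up → -12 dBV.
Stage 2: -12 dBV ≤ -2.7 dBV, so stage 2 doesn't engage; output -12 dBV.
Stage 3: 2.4 dB above -14.4 dBV, reduced 15:1 to 0.16 dB above → -14.24 dBV.

-14.24 dBV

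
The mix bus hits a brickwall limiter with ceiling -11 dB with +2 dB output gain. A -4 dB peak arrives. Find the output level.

-9 dB

A brickwall limiter is an ∞:1 compressor: any input above the ceiling is clamped to -11 dB.
Output gain then adds 2 dB: -11 + 2 = -9 dB.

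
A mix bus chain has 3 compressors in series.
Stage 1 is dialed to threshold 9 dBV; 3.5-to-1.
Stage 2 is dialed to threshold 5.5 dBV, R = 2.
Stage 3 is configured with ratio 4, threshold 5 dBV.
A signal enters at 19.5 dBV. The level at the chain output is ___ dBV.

Stage 1: 19.5 dBV is 10.5 dB over 9 dBV; at 3.5:1 that becomes 3 dB over, giving 12 dBV.
Stage 2: 6.5 dB above 5.5 dBV, reduced 2:1 to 3.25 dB above → 8.75 dBV.
Stage 3: overshoot 3.75 dB → 3.75/4 = 0.9375 dB → 5.9375 dBV.

5.9375 dBV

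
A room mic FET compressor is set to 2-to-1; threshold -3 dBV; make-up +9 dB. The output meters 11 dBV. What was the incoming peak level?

7 dBV

Before make-up, the level was 11 − 9 = 2 dBV.
The compressed level sits 2 − (-3) = 5 dB over threshold.
Undo the ratio: input overshoot = 5 × 2 = 10 dB, giving input = 7 dBV.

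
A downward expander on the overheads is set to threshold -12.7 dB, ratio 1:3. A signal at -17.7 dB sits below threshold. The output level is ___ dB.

Undershoot = (-12.7) − (-17.7) = 5 dB.
At 1:3, that expands to 15 dB under threshold.
Output = -12.7 − 15 = -27.7 dB.

-27.7 dB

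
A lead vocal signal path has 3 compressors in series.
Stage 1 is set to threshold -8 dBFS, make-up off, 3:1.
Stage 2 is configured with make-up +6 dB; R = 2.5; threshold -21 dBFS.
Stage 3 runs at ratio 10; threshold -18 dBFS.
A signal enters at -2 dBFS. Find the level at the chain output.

Stage 1: -2 dBFS is 6 dB over -8 dBFS; at 3:1 that becomes 2 dB over, giving -6 dBFS.
Stage 2: -6 dBFS is 15 dB over -21 dBFS; at 2.5:1 that becomes 6 dB over, giving -15 dBFS; +6 dB make-up → -9 dBFS.
Stage 3: 9 dB above -18 dBFS, reduced 10:1 to 0.9 dB above → -17.1 dBFS.

-17.1 dBFS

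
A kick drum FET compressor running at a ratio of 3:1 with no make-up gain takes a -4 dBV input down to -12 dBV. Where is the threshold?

-16 dBV

Input is 12 dB above T (since output overshoot × R = input overshoot: (-12 − T)·3 = -4 − T gives T = -16 dBV).
Check: -16 + (-4 − (-16))/3 = -16 + 4 = -12 dBV. ✓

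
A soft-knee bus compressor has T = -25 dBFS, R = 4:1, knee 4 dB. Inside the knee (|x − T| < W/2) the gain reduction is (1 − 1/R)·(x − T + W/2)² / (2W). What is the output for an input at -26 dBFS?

-26.09375 dBFS

x − T + W/2 = -26 − (-25) + 2 = 1.
GR = (1 − 1/4) × 1² / 8 = 0.75 × 1 / 8 = 0.09375 dB.
Output = -26 − 0.09375 = -26.09375 dBFS.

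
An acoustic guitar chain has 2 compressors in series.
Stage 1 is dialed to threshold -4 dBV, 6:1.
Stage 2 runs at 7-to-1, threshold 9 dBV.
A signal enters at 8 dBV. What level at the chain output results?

-2 dBV

Stage 1: 12 dB above -4 dBV, reduced 6:1 to 2 dB above → -2 dBV.
Stage 2: -2 dBV ≤ 9 dBV, so stage 2 doesn't engage; output -2 dBV.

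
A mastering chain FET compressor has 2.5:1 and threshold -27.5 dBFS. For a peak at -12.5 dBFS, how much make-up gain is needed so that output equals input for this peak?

Overshoot 15 dB → 15/2.5 = 6 dB after compression, so the compressed level is -27.5 + 6 = -21.5 dBFS.
Make-up = target − compressed = -12.5 − (-21.5) = 9 dB.

9 dB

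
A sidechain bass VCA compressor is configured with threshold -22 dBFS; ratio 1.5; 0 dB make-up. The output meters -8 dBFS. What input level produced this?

-1 dBFS

Post-compression overshoot = -8 − (-22) = 14 dB.
Before 1.5:1 compression the overshoot was 14 × 1.5 = 21 dB, so input = -22 + 21 = -1 dBFS.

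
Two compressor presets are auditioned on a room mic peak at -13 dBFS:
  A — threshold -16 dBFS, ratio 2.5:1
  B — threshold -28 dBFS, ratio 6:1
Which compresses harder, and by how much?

B, by 10.7 dB

A: 3 dB over, compressed to 1.2 dB over, so 1.8 dB of GR.
B: 15 dB over, compressed to 2.5 dB over, so 12.5 dB of GR.
Difference: 10.7 dB in favour of B.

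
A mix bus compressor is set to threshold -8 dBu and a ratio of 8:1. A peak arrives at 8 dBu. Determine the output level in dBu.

-6 dBu

The input is 16 dB above the -8 dBu threshold.
8:1 compression reduces that to 16/8 = 2 dB over.
Output = -8 + 2 = -6 dBu.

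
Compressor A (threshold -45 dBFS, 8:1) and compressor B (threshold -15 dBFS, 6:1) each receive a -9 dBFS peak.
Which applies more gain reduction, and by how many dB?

A, by 26.5 dB

A: GR = 36 − 36/8 = 31.5 dB.
B: GR = 6 − 6/6 = 5 dB.
A applies 26.5 dB more gain reduction.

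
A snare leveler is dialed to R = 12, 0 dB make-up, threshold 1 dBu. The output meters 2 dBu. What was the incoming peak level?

13 dBu

The compressed level sits 2 − 1 = 1 dB over threshold.
Before 12:1 compression the overshoot was 1 × 12 = 12 dB, so input = 1 + 12 = 13 dBu.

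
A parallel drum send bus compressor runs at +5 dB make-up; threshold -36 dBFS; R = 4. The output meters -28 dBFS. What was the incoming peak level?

Before make-up, the level was -28 − 5 = -33 dBFS.
That's 3 dB above the -36 dBFS threshold.
Input overshoot = R × output overshoot = 12 dB → input = -36 + 12 = -24 dBFS.

-24 dBFS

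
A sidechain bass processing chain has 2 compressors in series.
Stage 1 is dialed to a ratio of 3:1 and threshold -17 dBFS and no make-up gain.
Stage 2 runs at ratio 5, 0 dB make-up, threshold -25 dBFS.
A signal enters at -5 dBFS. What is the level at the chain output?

-22.6 dBFS

Stage 1: overshoot 12 dB → 12/3 = 4 dB → -13 dBFS.
Stage 2: overshoot 12 dB → 12/5 = 2.4 dB → -22.6 dBFS.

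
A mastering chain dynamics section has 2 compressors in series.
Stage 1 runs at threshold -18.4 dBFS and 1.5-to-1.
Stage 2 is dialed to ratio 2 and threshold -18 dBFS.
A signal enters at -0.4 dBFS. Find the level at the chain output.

Stage 1: overshoot 18 dB → 18/1.5 = 12 dB → -6.4 dBFS.
Stage 2: overshoot 11.6 dB → 11.6/2 = 5.8 dB → -12.2 dBFS.

-12.2 dBFS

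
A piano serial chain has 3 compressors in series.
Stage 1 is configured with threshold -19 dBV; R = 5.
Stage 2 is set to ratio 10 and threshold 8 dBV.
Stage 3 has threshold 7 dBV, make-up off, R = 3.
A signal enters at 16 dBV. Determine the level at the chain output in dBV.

Stage 1: overshoot 35 dB → 35/5 = 7 dB → -12 dBV.
Stage 2: -12 dBV is at or below the 8 dBV threshold — no compression; output -12 dBV.
Stage 3: -12 dBV is at or below the 7 dBV threshold — no compression; output -12 dBV.

-12 dBV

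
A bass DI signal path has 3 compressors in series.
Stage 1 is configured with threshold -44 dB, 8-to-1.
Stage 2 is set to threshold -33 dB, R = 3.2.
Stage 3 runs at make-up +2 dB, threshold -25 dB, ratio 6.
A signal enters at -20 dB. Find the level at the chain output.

Stage 1: -20 dB is 24 dB over -44 dB; at 8:1 that becomes 3 dB over, giving -41 dB.
Stage 2: below threshold (-41 ≤ -33); passes unchanged; output -41 dB.
Stage 3: -41 dB ≤ -25 dB, so stage 3 doesn't engage; make-up brings it to -39 dB.

-39 dB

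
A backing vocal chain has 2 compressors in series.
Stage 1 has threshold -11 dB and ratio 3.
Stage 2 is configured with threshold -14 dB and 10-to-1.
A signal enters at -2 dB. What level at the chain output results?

Stage 1: -2 dB is 9 dB over -11 dB; at 3:1 that becomes 3 dB over, giving -8 dB.
Stage 2: 6 dB above -14 dB, reduced 10:1 to 0.6 dB above → -13.4 dB.

-13.4 dB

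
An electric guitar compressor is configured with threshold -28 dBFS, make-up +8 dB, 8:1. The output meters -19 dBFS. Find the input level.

Stripping the +8 dB make-up gives -27 dBFS at the gain stage.
That's 1 dB above the -28 dBFS threshold.
Input overshoot = R × output overshoot = 8 dB → input = -28 + 8 = -20 dBFS.

-20 dBFS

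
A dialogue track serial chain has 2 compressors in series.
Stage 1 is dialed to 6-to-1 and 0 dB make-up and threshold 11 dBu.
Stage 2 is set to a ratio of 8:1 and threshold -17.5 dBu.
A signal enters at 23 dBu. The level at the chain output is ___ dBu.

Stage 1: 23 dBu is 12 dB over 11 dBu; at 6:1 that becomes 2 dB over, giving 13 dBu.
Stage 2: overshoot 30.5 dB → 30.5/8 = 3.8125 dB → -13.6875 dBu.

-13.6875 dBu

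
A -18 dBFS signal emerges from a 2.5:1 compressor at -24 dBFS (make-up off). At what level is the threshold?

-28 dBFS

Gain reduction = -18 − (-24) = 6 dB; output overshoot = GR / (R − 1) = 6 / 1.5 = 4 dB.
Threshold = output − output overshoot = -24 − 4 = -28 dBFS.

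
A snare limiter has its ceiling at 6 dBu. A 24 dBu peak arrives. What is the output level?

The limiter clamps the peak to its 6 dBu ceiling.

6 dBu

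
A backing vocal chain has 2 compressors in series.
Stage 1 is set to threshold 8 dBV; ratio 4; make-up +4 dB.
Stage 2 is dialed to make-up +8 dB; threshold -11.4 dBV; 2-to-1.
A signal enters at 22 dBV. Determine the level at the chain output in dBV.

10.05 dBV

Stage 1: overshoot 14 dB → 14/4 = 3.5 dB → 11.5 dBV; +4 dB make-up → 15.5 dBV.
Stage 2: 15.5 dBV is 26.9 dB over -11.4 dBV; at 2:1 that becomes 13.45 dB over, giving 2.05 dBV; +8 dB make-up → 10.05 dBV.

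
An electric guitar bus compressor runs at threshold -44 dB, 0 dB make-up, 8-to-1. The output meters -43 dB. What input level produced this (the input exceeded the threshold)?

That's 1 dB above the -44 dB threshold.
Before 8:1 compression the overshoot was 1 × 8 = 8 dB, so input = -44 + 8 = -36 dB.

-36 dB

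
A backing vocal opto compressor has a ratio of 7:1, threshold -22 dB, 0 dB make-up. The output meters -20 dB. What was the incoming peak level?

That's 2 dB above the -22 dB threshold.
Before 7:1 compression the overshoot was 2 × 7 = 14 dB, so input = -22 + 14 = -8 dB.

-8 dB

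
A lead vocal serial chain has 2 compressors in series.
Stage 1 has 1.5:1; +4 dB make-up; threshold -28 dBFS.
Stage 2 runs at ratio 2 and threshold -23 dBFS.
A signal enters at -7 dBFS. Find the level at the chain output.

-16.5 dBFS

Stage 1: -7 dBFS is 21 dB over -28 dBFS; at 1.5:1 that becomes 14 dB over, giving -14 dBFS; +4 dB make-up → -10 dBFS.
Stage 2: overshoot 13 dB → 13/2 = 6.5 dB → -16.5 dBFS.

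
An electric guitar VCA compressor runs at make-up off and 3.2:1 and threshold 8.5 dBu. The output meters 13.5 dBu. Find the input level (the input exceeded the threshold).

The compressed level sits 13.5 − 8.5 = 5 dB over threshold.
Input overshoot = R × output overshoot = 16 dB → input = 8.5 + 16 = 24.5 dBu.

24.5 dBu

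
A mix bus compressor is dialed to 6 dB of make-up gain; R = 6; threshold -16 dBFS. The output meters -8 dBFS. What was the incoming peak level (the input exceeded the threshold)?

Stripping the +6 dB make-up gives -14 dBFS at the gain stage.
Post-compression overshoot = -14 − (-16) = 2 dB.
Before 6:1 compression the overshoot was 2 × 6 = 12 dB, so input = -16 + 12 = -4 dBFS.

-4 dBFS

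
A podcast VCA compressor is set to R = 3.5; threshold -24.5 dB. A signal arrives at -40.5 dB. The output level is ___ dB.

-40.5 dB

-40.5 dB is 16 dB below the -24.5 dB threshold, so no gain reduction is applied.
Output = input = -40.5 dB.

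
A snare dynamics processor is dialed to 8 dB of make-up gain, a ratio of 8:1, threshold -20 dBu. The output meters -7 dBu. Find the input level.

20 dBu

Before make-up, the level was -7 − 8 = -15 dBu.
The compressed level sits -15 − (-20) = 5 dB over threshold.
Input overshoot = R × output overshoot = 40 dB → input = -20 + 40 = 20 dBu.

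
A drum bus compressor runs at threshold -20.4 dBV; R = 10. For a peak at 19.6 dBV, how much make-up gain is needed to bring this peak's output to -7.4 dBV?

Overshoot 40 dB → 40/10 = 4 dB after compression, so the compressed level is -20.4 + 4 = -16.4 dBV.
Make-up = target − compressed = -7.4 − (-16.4) = 9 dB.

9 dB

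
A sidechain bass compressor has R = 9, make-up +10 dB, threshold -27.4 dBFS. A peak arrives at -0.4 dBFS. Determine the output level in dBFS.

The input is 27 dB above the -27.4 dBFS threshold.
9:1 compression reduces that to 27/9 = 3 dB over.
So the level is -27.4 + 3 = -24.4 dBFS; make-up adds 10 dB, giving -14.4 dBFS.

-14.4 dBFS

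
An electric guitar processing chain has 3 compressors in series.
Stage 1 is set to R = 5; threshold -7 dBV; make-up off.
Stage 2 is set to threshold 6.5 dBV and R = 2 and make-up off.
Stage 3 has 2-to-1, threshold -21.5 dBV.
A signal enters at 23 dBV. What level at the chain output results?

-11.25 dBV

Stage 1: 30 dB above -7 dBV, reduced 5:1 to 6 dB above → -1 dBV.
Stage 2: below threshold (-1 ≤ 6.5); passes unchanged; output -1 dBV.
Stage 3: overshoot 20.5 dB → 20.5/2 = 10.25 dB → -11.25 dBV.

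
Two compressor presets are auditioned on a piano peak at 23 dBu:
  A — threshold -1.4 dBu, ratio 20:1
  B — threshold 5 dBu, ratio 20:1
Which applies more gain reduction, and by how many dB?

A, by 6.08 dB

A: overshoot 24.4 dB → output overshoot 1.22 dB → GR 23.18 dB.
B: overshoot 18 dB → output overshoot 0.9 dB → GR 17.1 dB.
A reduces 6.08 dB more.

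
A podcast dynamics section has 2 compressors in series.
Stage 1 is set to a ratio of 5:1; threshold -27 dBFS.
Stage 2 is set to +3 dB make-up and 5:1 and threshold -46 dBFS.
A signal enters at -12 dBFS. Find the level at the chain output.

-38.6 dBFS

Stage 1: 15 dB above -27 dBFS, reduced 5:1 to 3 dB above → -24 dBFS.
Stage 2: overshoot 22 dB → 22/5 = 4.4 dB → -41.6 dBFS; +3 dB make-up → -38.6 dBFS.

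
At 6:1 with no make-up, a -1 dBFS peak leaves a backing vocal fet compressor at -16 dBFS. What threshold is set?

-19 dBFS

Gain reduction = -1 − (-16) = 15 dB; output overshoot = GR / (R − 1) = 15 / 5 = 3 dB.
Threshold = output − output overshoot = -16 − 3 = -19 dBFS.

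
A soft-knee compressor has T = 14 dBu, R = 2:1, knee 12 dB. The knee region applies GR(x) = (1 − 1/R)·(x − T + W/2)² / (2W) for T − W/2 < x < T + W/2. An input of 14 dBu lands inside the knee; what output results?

x − T + W/2 = 14 − 14 + 6 = 6.
GR = (1 − 1/2) × 6² / 24 = 0.5 × 36 / 24 = 0.75 dB.
Output = 14 − 0.75 = 13.25 dBu.

13.25 dBu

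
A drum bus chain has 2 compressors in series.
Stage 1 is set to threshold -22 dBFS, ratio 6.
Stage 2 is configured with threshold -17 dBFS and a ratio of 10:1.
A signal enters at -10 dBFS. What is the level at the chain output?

Stage 1: -10 dBFS is 12 dB over -22 dBFS; at 6:1 that becomes 2 dB over, giving -20 dBFS.
Stage 2: below threshold (-20 ≤ -17); passes unchanged; output -20 dBFS.

-20 dBFS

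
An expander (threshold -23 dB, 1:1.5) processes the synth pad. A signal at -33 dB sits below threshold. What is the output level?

The input is 10 dB below the -23 dB threshold.
A 1:1.5 expander multiplies undershoot by 1.5: 10 × 1.5 = 15 dB below threshold.
Output = -23 − 15 = -38 dB.

-38 dB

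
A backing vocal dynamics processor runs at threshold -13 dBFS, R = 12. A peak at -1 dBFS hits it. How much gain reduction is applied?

11 dB

The signal is 12 dB above threshold.
A 12:1 ratio leaves 1 dB of that excess.
Gain reduction = 12 − 1 = 11 dB.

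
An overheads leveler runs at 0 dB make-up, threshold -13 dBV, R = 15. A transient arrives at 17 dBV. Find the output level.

The input is 30 dB above the -13 dBV threshold.
15:1 compression reduces that to 30/15 = 2 dB over.
That puts the output at -11 dBV.

-11 dBV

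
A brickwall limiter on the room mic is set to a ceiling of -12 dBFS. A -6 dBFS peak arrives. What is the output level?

The limiter clamps the peak to its -12 dBFS ceiling.

-12 dBFS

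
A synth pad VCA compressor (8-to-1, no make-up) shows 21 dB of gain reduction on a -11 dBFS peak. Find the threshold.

Gain reduction = -11 − (-32) = 21 dB; output overshoot = GR / (R − 1) = 21 / 7 = 3 dB.
Threshold = output − output overshoot = -32 − 3 = -35 dBFS.

-35 dBFS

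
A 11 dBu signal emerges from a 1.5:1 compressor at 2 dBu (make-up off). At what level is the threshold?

-16 dBu

Input is 27 dB above T (since output overshoot × R = input overshoot: (2 − T)·1.5 = 11 − T gives T = -16 dBu).
Check: -16 + (11 − (-16))/1.5 = -16 + 18 = 2 dBu. ✓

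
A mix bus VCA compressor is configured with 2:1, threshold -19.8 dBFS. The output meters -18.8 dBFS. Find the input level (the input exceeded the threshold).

The compressed level sits -18.8 − (-19.8) = 1 dB over threshold.
Input overshoot = R × output overshoot = 2 dB → input = -19.8 + 2 = -17.8 dBFS.

-17.8 dBFS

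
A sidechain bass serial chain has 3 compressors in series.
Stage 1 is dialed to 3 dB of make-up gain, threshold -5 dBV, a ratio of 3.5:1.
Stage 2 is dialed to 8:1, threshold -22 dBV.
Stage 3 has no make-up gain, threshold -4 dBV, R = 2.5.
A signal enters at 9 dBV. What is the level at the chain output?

-19 dBV

Stage 1: 14 dB above -5 dBV, reduced 3.5:1 to 4 dB above → -1 dBV; +3 dB make-up → 2 dBV.
Stage 2: overshoot 24 dB → 24/8 = 3 dB → -19 dBV.
Stage 3: below threshold (-19 ≤ -4); passes unchanged; output -19 dBV.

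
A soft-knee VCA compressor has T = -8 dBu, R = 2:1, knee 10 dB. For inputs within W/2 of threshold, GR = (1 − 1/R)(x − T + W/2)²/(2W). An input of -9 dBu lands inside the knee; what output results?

-9.4 dBu

x − T + W/2 = -9 − (-8) + 5 = 4.
GR = (1 − 1/2) × 4² / 20 = 0.5 × 16 / 20 = 0.4 dB.
Output = -9 − 0.4 = -9.4 dBu.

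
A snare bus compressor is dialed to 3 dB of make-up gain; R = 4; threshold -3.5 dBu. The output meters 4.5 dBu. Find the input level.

16.5 dBu

Stripping the +3 dB make-up gives 1.5 dBu at the gain stage.
The compressed level sits 1.5 − (-3.5) = 5 dB over threshold.
Input overshoot = R × output overshoot = 20 dB → input = -3.5 + 20 = 16.5 dBu.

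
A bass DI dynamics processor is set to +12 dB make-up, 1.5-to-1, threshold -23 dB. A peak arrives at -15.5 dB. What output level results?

-6 dB

Overshoot: -15.5 − (-23) = 7.5 dB.
1.5:1 compression reduces that to 7.5/1.5 = 5 dB over.
That puts the output at -18 dB; make-up adds 12 dB, giving -6 dB.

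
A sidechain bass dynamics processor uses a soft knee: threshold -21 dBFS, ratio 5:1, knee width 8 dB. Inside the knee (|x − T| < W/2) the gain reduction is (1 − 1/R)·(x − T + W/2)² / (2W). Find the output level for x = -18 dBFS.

-20.45 dBFS

x − T + W/2 = -18 − (-21) + 4 = 7.
GR = (1 − 1/5) × 7² / 16 = 0.8 × 49 / 16 = 2.45 dB.
Output = -18 − 2.45 = -20.45 dBFS.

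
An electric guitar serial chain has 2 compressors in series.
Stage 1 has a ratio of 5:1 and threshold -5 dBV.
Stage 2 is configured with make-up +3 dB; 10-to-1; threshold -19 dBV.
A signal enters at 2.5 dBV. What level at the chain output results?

-14.45 dBV

Stage 1: 2.5 dBV is 7.5 dB over -5 dBV; at 5:1 that becomes 1.5 dB over, giving -3.5 dBV.
Stage 2: -3.5 dBV is 15.5 dB over -19 dBV; at 10:1 that becomes 1.55 dB over, giving -17.45 dBV; +3 dB make-up → -14.45 dBV.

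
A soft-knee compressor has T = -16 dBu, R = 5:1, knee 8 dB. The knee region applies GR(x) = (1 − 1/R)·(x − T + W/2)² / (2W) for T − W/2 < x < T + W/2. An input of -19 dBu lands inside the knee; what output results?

-19.05 dBu

x − T + W/2 = -19 − (-16) + 4 = 1.
GR = (1 − 1/5) × 1² / 16 = 0.8 × 1 / 16 = 0.05 dB.
Output = -19 − 0.05 = -19.05 dBu.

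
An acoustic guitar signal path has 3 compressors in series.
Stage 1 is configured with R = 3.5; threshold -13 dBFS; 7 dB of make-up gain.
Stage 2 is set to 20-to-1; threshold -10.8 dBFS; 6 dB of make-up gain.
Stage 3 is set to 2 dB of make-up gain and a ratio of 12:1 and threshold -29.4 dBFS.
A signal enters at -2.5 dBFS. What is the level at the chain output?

Stage 1: -2.5 dBFS is 10.5 dB over -13 dBFS; at 3.5:1 that becomes 3 dB over, giving -10 dBFS; +7 dB make-up → -3 dBFS.
Stage 2: -3 dBFS is 7.8 dB over -10.8 dBFS; at 20:1 that becomes 0.39 dB over, giving -10.41 dBFS; +6 dB make-up → -4.41 dBFS.
Stage 3: overshoot 24.99 dB → 24.99/12 = 2.0825 dB → -27.3175 dBFS; +2 dB make-up → -25.3175 dBFS.

-25.3175 dBFS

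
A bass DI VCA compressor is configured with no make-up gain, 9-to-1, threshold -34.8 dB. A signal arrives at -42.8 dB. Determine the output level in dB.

-42.8 dB is 8 dB below the -34.8 dB threshold, so no gain reduction is applied.
Output = input = -42.8 dB.

-42.8 dB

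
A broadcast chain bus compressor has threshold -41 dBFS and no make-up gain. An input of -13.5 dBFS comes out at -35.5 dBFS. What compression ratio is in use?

5:1

Input overshoot = -13.5 − (-41) = 27.5 dB; output overshoot = -35.5 − (-41) = 5.5 dB.
Ratio = 27.5 / 5.5 = 5.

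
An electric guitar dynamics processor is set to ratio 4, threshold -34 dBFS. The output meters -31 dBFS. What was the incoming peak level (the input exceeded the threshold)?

-22 dBFS

Post-compression overshoot = -31 − (-34) = 3 dB.
Before 4:1 compression the overshoot was 3 × 4 = 12 dB, so input = -34 + 12 = -22 dBFS.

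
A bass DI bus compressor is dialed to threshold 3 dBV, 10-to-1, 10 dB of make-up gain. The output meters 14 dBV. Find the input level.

Remove make-up: 14 − 10 = 4 dBV.
Post-compression overshoot = 4 − 3 = 1 dB.
Undo the ratio: input overshoot = 1 × 10 = 10 dB, giving input = 13 dBV.

13 dBV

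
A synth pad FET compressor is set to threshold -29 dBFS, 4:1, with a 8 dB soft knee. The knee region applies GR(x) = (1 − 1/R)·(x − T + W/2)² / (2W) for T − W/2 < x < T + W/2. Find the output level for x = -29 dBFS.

-29.75 dBFS

x − T + W/2 = -29 − (-29) + 4 = 4.
GR = (1 − 1/4) × 4² / 16 = 0.75 × 16 / 16 = 0.75 dB.
Output = -29 − 0.75 = -29.75 dBFS.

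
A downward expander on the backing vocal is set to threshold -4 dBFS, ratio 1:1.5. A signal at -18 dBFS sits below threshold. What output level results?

Undershoot = (-4) − (-18) = 14 dB.
At 1:1.5, that expands to 21 dB under threshold.
Output = -4 − 21 = -25 dBFS.

-25 dBFS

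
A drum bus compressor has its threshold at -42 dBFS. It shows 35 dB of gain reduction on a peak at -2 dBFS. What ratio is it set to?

8:1

Input overshoot = -2 − (-42) = 40 dB.
Output overshoot = 40 − 35 = 5 dB.
Ratio = input overshoot / output overshoot = 40 / 5 = 8.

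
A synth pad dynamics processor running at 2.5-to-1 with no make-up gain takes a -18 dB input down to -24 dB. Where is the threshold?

-28 dB

Let T be the threshold. Output overshoot = (input overshoot)/R, so -24 − T = (-18 − T)/2.5.
2.5·(-24 − T) = -18 − T → 1.5·T = -60 − (-18) = -42.
T = -42/1.5 = -28 dB.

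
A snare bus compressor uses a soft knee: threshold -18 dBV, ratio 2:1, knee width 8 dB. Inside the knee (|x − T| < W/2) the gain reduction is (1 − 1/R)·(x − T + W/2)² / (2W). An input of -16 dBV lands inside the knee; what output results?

x − T + W/2 = -16 − (-18) + 4 = 6.
GR = (1 − 1/2) × 6² / 16 = 0.5 × 36 / 16 = 1.125 dB.
Output = -16 − 1.125 = -17.125 dBV.

-17.125 dBV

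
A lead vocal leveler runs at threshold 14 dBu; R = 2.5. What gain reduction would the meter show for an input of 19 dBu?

Overshoot = 19 − 14 = 5 dB.
At 2.5:1, output sits 5/2.5 = 2 dB above threshold.
GR = overshoot in − overshoot out = 5 − 2 = 3 dB.

3 dB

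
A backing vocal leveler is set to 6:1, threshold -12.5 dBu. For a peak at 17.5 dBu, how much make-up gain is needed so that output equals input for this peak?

Without make-up, output = threshold + overshoot/6 = -12.5 + 5 = -7.5 dBu.
Gap to target: 25 dB.

25 dB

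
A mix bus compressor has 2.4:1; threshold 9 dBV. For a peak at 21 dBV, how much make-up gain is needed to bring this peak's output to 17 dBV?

3 dB

The peak compresses to 9 + 12/2.4 = 14 dBV.
To reach 17 dBV requires 17 − 14 = 3 dB of make-up.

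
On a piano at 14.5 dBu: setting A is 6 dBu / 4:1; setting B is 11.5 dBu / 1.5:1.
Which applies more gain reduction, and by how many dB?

A: 8.5 dB over, compressed to 2.125 dB over, so 6.375 dB of GR.
B: 3 dB over, compressed to 2 dB over, so 1 dB of GR.
A reduces 5.375 dB more.

A, by 5.375 dB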